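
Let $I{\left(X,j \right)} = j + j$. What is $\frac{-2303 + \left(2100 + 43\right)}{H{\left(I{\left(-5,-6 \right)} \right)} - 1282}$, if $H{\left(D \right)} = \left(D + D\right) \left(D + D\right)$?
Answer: $\frac{80}{353} \approx 0.22663$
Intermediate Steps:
$I{\left(X,j \right)} = 2 j$
$H{\left(D \right)} = 4 D^{2}$ ($H{\left(D \right)} = 2 D 2 D = 4 D^{2}$)
$\frac{-2303 + \left(2100 + 43\right)}{H{\left(I{\left(-5,-6 \right)} \right)} - 1282} = \frac{-2303 + \left(2100 + 43\right)}{4 \left(2 \left(-6\right)\right)^{2} - 1282} = \frac{-2303 + 2143}{4 \left(-12\right)^{2} - 1282} = - \frac{160}{4 \cdot 144 - 1282} = - \frac{160}{576 - 1282} = - \frac{160}{-706} = \left(-160\right) \left(- \frac{1}{706}\right) = \frac{80}{353}$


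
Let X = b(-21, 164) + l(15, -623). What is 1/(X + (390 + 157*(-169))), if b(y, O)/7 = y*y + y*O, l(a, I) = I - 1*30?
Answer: -1/47817 ≈ -2.0913e-5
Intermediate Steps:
l(a, I) = -30 + I (l(a, I) = I - 30 = -30 + I)
b(y, O) = 7*y² + 7*O*y (b(y, O) = 7*(y*y + y*O) = 7*(y² + O*y) = 7*y² + 7*O*y)
X = -21674 (X = 7*(-21)*(164 - 21) + (-30 - 623) = 7*(-21)*143 - 653 = -21021 - 653 = -21674)
1/(X + (390 + 157*(-169))) = 1/(-21674 + (390 + 157*(-169))) = 1/(-21674 + (390 - 26533)) = 1/(-21674 - 26143) = 1/(-47817) = -1/47817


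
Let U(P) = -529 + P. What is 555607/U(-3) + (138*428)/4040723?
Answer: -2245022561813/2149664636 ≈ -1044.4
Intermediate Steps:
555607/U(-3) + (138*428)/4040723 = 555607/(-529 - 3) + (138*428)/4040723 = 555607/(-532) + 59064*(1/4040723) = 555607*(-1/532) + 59064/4040723 = -555607/532 + 59064/4040723 = -2245022561813/2149664636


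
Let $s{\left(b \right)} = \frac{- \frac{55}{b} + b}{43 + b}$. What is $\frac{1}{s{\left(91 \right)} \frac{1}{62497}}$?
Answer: $\frac{381044209}{4113} \approx 92644.0$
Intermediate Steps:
$s{\left(b \right)} = \frac{b - \frac{55}{b}}{43 + b}$
$\frac{1}{s{\left(91 \right)} \frac{1}{62497}} = \frac{1}{\frac{-55 + 91^{2}}{91 \left(43 + 91\right)} \frac{1}{62497}} = \frac{1}{\frac{-55 + 8281}{91 \cdot 134} \cdot \frac{1}{62497}} = \frac{1}{\frac{1}{91} \cdot \frac{1}{134} \cdot 8226 \cdot \frac{1}{62497}} = \frac{1}{\frac{4113}{6097} \cdot \frac{1}{62497}} = \frac{1}{\frac{4113}{381044209}} = \frac{381044209}{4113}$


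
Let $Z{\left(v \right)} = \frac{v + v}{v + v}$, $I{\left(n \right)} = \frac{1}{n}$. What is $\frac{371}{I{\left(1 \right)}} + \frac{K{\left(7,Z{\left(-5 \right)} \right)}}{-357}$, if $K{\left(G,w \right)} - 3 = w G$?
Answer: $\frac{132437}{357} \approx 370.97$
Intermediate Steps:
$Z{\left(v \right)} = 1$ ($Z{\left(v \right)} = \frac{2 v}{2 v} = 2 v \frac{1}{2 v} = 1$)
$K{\left(G,w \right)} = 3 + G w$ ($K{\left(G,w \right)} = 3 + w G = 3 + G w$)
$\frac{371}{I{\left(1 \right)}} + \frac{K{\left(7,Z{\left(-5 \right)} \right)}}{-357} = \frac{371}{1^{-1}} + \frac{3 + 7 \cdot 1}{-357} = \frac{371}{1} + \left(3 + 7\right) \left(- \frac{1}{357}\right) = 371 \cdot 1 + 10 \left(- \frac{1}{357}\right) = 371 - \frac{10}{357} = \frac{132437}{357}$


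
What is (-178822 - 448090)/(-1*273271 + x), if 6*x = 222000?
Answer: 626912/236271 ≈ 2.6534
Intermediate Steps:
x = 37000 (x = (1/6)*222000 = 37000)
(-178822 - 448090)/(-1*273271 + x) = (-178822 - 448090)/(-1*273271 + 37000) = -626912/(-273271 + 37000) = -626912/(-236271) = -626912*(-1/236271) = 626912/236271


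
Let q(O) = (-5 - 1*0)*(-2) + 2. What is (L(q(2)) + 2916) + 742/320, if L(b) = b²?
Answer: 489971/160 ≈ 3062.3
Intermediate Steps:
q(O) = 12 (q(O) = (-5 + 0)*(-2) + 2 = -5*(-2) + 2 = 10 + 2 = 12)
(L(q(2)) + 2916) + 742/320 = (12² + 2916) + 742/320 = (144 + 2916) + 742*(1/320) = 3060 + 371/160 = 489971/160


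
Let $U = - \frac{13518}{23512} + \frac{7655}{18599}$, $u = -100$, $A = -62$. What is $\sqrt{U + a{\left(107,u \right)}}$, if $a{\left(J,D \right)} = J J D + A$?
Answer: $\frac{i \sqrt{13684517441793775941329}}{109324922} \approx 1070.0 i$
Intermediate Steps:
$a{\left(J,D \right)} = -62 + D J^{2}$ ($a{\left(J,D \right)} = J J D - 62 = J^{2} D - 62 = D J^{2} - 62 = -62 + D J^{2}$)
$U = - \frac{35718461}{218649844}$ ($U = \left(-13518\right) \frac{1}{23512} + 7655 \cdot \frac{1}{18599} = - \frac{6759}{11756} + \frac{7655}{18599} = - \frac{35718461}{218649844} \approx -0.16336$)
$\sqrt{U + a{\left(107,u \right)}} = \sqrt{- \frac{35718461}{218649844} - \left(62 + 100 \cdot 107^{2}\right)} = \sqrt{- \frac{35718461}{218649844} - 1144962} = \sqrt{- \frac{250345798404389}{218649844}} = \frac{i \sqrt{13684517441793775941329}}{109324922}$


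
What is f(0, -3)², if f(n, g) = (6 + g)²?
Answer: 81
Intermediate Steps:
f(0, -3)² = ((6 - 3)²)² = (3²)² = 9² = 81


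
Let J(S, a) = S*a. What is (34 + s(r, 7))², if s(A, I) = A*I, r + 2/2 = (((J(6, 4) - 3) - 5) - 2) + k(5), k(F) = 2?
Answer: 19321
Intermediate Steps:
r = 15 (r = -1 + ((((6*4 - 3) - 5) - 2) + 2) = -1 + ((((24 - 3) - 5) - 2) + 2) = -1 + (((21 - 5) - 2) + 2) = -1 + ((16 - 2) + 2) = -1 + (14 + 2) = -1 + 16 = 15)
(34 + s(r, 7))² = (34 + 15*7)² = (34 + 105)² = 139² = 19321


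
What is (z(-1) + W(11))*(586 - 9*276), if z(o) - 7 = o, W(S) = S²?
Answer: -241046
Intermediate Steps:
z(o) = 7 + o
(z(-1) + W(11))*(586 - 9*276) = ((7 - 1) + 11²)*(586 - 9*276) = (6 + 121)*(586 - 2484) = 127*(-1898) = -241046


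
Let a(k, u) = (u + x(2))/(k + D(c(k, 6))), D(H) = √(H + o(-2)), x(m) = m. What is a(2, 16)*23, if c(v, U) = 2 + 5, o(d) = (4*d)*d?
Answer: -828/19 + 414*√23/19 ≈ 60.920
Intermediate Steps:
o(d) = 4*d²
c(v, U) = 7
D(H) = √(16 + H) (D(H) = √(H + 4*(-2)²) = √(H + 4*4) = √(H + 16) = √(16 + H))
a(k, u) = (2 + u)/(k + √23) (a(k, u) = (u + 2)/(k + √(16 + 7)) = (2 + u)/(k + √23))
a(2, 16)*23 = ((2 + 16)/(2 + √23))*23 = (18/(2 + √23))*23 = 414/(2 + √23)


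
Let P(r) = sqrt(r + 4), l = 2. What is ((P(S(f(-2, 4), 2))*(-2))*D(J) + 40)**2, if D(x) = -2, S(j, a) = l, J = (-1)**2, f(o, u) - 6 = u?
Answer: 1696 + 320*sqrt(6) ≈ 2479.8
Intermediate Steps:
f(o, u) = 6 + u
J = 1
S(j, a) = 2
P(r) = sqrt(4 + r)
((P(S(f(-2, 4), 2))*(-2))*D(J) + 40)**2 = ((sqrt(4 + 2)*(-2))*(-2) + 40)**2 = ((sqrt(6)*(-2))*(-2) + 40)**2 = (-2*sqrt(6)*(-2) + 40)**2 = (4*sqrt(6) + 40)**2 = (40 + 4*sqrt(6))**2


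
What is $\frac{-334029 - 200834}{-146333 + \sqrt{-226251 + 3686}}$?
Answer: $\frac{78268107379}{21413569454} + \frac{534863 i \sqrt{222565}}{21413569454} \approx 3.6551 + 0.011784 i$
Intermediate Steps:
$\frac{-334029 - 200834}{-146333 + \sqrt{-226251 + 3686}} = - \frac{534863}{-146333 + \sqrt{-222565}} = - \frac{534863}{-146333 + i \sqrt{222565}}$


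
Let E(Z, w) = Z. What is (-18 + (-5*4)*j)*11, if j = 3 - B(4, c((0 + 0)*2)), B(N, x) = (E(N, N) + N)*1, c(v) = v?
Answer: 902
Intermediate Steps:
B(N, x) = 2*N (B(N, x) = (N + N)*1 = (2*N)*1 = 2*N)
j = -5 (j = 3 - 2*4 = 3 - 1*8 = 3 - 8 = -5)
(-18 + (-5*4)*j)*11 = (-18 - 5*4*(-5))*11 = (-18 - 20*(-5))*11 = (-18 + 100)*11 = 82*11 = 902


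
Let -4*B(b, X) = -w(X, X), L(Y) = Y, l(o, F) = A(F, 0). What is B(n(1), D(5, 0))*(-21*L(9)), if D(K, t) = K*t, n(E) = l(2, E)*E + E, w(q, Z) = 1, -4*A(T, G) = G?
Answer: -189/4 ≈ -47.250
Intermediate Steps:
A(T, G) = -G/4
l(o, F) = 0 (l(o, F) = -¼*0 = 0)
n(E) = E (n(E) = 0*E + E = 0 + E = E)
B(b, X) = ¼ (B(b, X) = -(-1)/4 = -¼*(-1) = ¼)
B(n(1), D(5, 0))*(-21*L(9)) = (-21*9)/4 = (¼)*(-189) = -189/4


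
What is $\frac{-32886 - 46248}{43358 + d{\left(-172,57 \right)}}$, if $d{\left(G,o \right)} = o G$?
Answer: $- \frac{39567}{16777} \approx -2.3584$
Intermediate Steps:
$d{\left(G,o \right)} = G o$
$\frac{-32886 - 46248}{43358 + d{\left(-172,57 \right)}} = \frac{-32886 - 46248}{43358 - 9804} = - \frac{79134}{43358 - 9804} = - \frac{79134}{33554} = \left(-79134\right) \frac{1}{33554} = - \frac{39567}{16777}$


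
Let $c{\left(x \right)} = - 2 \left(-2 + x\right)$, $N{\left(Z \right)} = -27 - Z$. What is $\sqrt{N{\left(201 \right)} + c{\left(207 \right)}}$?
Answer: $i \sqrt{638} \approx 25.259 i$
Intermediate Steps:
$c{\left(x \right)} = 4 - 2 x$
$\sqrt{N{\left(201 \right)} + c{\left(207 \right)}} = \sqrt{\left(-27 - 201\right) + \left(4 - 414\right)} = \sqrt{-228 - 410} = \sqrt{-638} = i \sqrt{638}$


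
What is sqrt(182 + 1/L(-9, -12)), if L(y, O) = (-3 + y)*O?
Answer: sqrt(26209)/12 ≈ 13.491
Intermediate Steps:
L(y, O) = O*(-3 + y)
sqrt(182 + 1/L(-9, -12)) = sqrt(182 + 1/(-12*(-3 - 9))) = sqrt(182 + 1/(-12*(-12))) = sqrt(182 + 1/144) = sqrt(26209/144) = sqrt(26209)/12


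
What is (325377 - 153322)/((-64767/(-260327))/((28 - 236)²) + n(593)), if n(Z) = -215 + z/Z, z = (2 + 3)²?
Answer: -1937818873719040/2421024388353 ≈ -800.41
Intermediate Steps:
z = 25 (z = 5² = 25)
n(Z) = -215 + 25/Z
(325377 - 153322)/((-64767/(-260327))/((28 - 236)²) + n(593)) = (325377 - 153322)/((-64767/(-260327))/((28 - 236)²) + (-215 + 25/593)) = 172055/((-64767*(-1/260327))/((-208)²) + (-215 + 25*(1/593))) = 172055/((64767/260327)/43264 + (-215 + 25/593)) = 172055/((64767/260327)*(1/43264) - 127470/593) = 172055/(64767/11262787328 - 127470/593) = 172055/(-2421024388353/11262787328) = 172055*(-11262787328/2421024388353) = -1937818873719040/2421024388353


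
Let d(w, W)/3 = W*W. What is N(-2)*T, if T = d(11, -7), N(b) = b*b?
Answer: 588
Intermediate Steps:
d(w, W) = 3*W² (d(w, W) = 3*(W*W) = 3*W²)
N(b) = b²
T = 147 (T = 3*(-7)² = 3*49 = 147)
N(-2)*T = (-2)²*147 = 4*147 = 588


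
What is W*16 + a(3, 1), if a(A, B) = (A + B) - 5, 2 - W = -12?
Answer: 223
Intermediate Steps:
W = 14 (W = 2 - 1*(-12) = 2 + 12 = 14)
a(A, B) = -5 + A + B
W*16 + a(3, 1) = 14*16 + (-5 + 3 + 1) = 224 - 1 = 223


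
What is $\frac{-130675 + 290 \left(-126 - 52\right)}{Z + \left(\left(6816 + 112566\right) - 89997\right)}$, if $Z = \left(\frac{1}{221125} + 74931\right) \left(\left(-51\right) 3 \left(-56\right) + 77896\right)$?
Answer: $- \frac{40309981875}{1432638662556589} \approx -2.8137 \cdot 10^{-5}$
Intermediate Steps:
$Z = \frac{1432632164798464}{221125}$ ($Z = \left(\frac{1}{221125} + 74931\right) \left(\left(-153\right) \left(-56\right) + 77896\right) = \frac{16569117376 \left(8568 + 77896\right)}{221125} = \frac{16569117376}{221125} \cdot 86464 = \frac{1432632164798464}{221125} \approx 6.4788 \cdot 10^{9}$)
$\frac{-130675 + 290 \left(-126 - 52\right)}{Z + \left(\left(6816 + 112566\right) - 89997\right)} = \frac{-130675 + 290 \left(-126 - 52\right)}{\frac{1432632164798464}{221125} + \left(\left(6816 + 112566\right) - 89997\right)} = \frac{-130675 + 290 \left(-178\right)}{\frac{1432632164798464}{221125} + \left(119382 - 89997\right)} = \frac{-130675 - 51620}{\frac{1432632164798464}{221125} + 29385} = - \frac{182295}{\frac{1432638662556589}{221125}} = \left(-182295\right) \frac{221125}{1432638662556589} = - \frac{40309981875}{1432638662556589}$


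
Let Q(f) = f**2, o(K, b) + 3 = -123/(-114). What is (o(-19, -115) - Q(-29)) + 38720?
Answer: 1439329/38 ≈ 37877.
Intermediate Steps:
o(K, b) = -73/38 (o(K, b) = -3 - 123/(-114) = -3 - 123*(-1/114) = -3 + 41/38 = -73/38)
(o(-19, -115) - Q(-29)) + 38720 = (-73/38 - 1*(-29)**2) + 38720 = (-73/38 - 1*841) + 38720 = (-73/38 - 841) + 38720 = -32031/38 + 38720 = 1439329/38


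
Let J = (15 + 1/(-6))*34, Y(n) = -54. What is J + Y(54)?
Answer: 1351/3 ≈ 450.33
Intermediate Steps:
J = 1513/3 (J = (15 - ⅙)*34 = (89/6)*34 = 1513/3 ≈ 504.33)
J + Y(54) = 1513/3 - 54 = 1351/3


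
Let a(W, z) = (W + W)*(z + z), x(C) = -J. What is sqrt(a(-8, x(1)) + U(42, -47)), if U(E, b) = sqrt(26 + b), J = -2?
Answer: sqrt(-64 + I*sqrt(21)) ≈ 0.28623 + 8.0051*I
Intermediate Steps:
x(C) = 2 (x(C) = -1*(-2) = 2)
a(W, z) = 4*W*z (a(W, z) = (2*W)*(2*z) = 4*W*z)
sqrt(a(-8, x(1)) + U(42, -47)) = sqrt(4*(-8)*2 + sqrt(26 - 47)) = sqrt(-64 + sqrt(-21)) = sqrt(-64 + I*sqrt(21))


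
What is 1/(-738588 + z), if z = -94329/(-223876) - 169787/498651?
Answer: -111635991276/82452994498542521 ≈ -1.3539e-6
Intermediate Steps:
z = 9026015767/111635991276 (z = -94329*(-1/223876) - 169787*1/498651 = 94329/223876 - 169787/498651 = 9026015767/111635991276 ≈ 0.080852)
1/(-738588 + z) = 1/(-738588 + 9026015767/111635991276) = 1/(-82452994498542521/111635991276) = -111635991276/82452994498542521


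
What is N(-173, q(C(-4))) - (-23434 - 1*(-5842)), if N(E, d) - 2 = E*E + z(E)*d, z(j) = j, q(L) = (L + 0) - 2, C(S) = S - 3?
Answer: 49080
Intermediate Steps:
C(S) = -3 + S
q(L) = -2 + L (q(L) = L - 2 = -2 + L)
N(E, d) = 2 + E**2 + E*d (N(E, d) = 2 + (E*E + E*d) = 2 + (E**2 + E*d) = 2 + E**2 + E*d)
N(-173, q(C(-4))) - (-23434 - 1*(-5842)) = (2 + (-173)**2 - 173*(-2 + (-3 - 4))) - (-23434 - 1*(-5842)) = (2 + 29929 - 173*(-2 - 7)) - (-23434 + 5842) = (2 + 29929 - 173*(-9)) - 1*(-17592) = (2 + 29929 + 1557) + 17592 = 31488 + 17592 = 49080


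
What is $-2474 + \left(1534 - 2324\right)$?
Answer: $-3264$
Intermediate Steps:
$-2474 + \left(1534 - 2324\right) = -2474 - 790 = -3264$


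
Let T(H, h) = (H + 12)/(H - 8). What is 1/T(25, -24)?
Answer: 17/37 ≈ 0.45946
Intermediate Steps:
T(H, h) = (12 + H)/(-8 + H)
1/T(25, -24) = 1/((12 + 25)/(-8 + 25)) = 1/(37/17) = 17/37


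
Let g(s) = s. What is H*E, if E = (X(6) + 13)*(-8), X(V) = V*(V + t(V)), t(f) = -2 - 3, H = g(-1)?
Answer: 152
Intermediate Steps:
H = -1
t(f) = -5
X(V) = V*(-5 + V) (X(V) = V*(V - 5) = V*(-5 + V))
E = -152 (E = (6*(-5 + 6) + 13)*(-8) = (6*1 + 13)*(-8) = (6 + 13)*(-8) = 19*(-8) = -152)
H*E = -1*(-152) = 152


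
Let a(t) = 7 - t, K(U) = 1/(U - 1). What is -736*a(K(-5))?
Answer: -15824/3 ≈ -5274.7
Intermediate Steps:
K(U) = 1/(-1 + U)
-736*a(K(-5)) = -736*(7 - 1/(-1 - 5)) = -736*(7 - 1/(-6)) = -736*(7 - 1*(-⅙)) = -736*(7 + ⅙) = -736*43/6 = -15824/3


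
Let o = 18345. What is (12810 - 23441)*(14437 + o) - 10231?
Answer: -348515673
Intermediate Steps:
(12810 - 23441)*(14437 + o) - 10231 = (12810 - 23441)*(14437 + 18345) - 10231 = -10631*32782 - 10231 = -348505442 - 10231 = -348515673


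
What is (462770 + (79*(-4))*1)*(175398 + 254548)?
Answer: 198830247484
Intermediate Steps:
(462770 + (79*(-4))*1)*(175398 + 254548) = (462770 - 316*1)*429946 = (462770 - 316)*429946 = 462454*429946 = 198830247484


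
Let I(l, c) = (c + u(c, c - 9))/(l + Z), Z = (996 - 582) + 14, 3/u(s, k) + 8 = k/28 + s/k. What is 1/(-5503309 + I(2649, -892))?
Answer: -3042072973/16741468452918249 ≈ -1.8171e-7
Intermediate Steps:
u(s, k) = 3/(-8 + k/28 + s/k) (u(s, k) = 3/(-8 + (k/28 + s/k)) = 3/(-8 + k/28 + s/k))
Z = 428 (Z = 414 + 14 = 428)
I(l, c) = (c + 84*(-9 + c)/(2016 + (-9 + c)**2 - 196*c))/(428 + l) (I(l, c) = (c + 84*(c - 9)/((c - 9)**2 - 224*(c - 9) + 28*c))/(l + 428) = (c + 84*(-9 + c)/((-9 + c)**2 - 224*(-9 + c) + 28*c))/(428 + l) = (c + 84*(-9 + c)/((-9 + c)**2 + (2016 - 224*c) + 28*c))/(428 + l) = (c + 84*(-9 + c)/(2016 + (-9 + c)**2 - 196*c))/(428 + l))
1/(-5503309 + I(2649, -892)) = 1/(-5503309 + (-756 + 84*(-892) - 892*(2016 + (-9 - 892)**2 - 196*(-892)))/((428 + 2649)*(2016 + (-9 - 892)**2 - 196*(-892)))) = 1/(-5503309 + (-756 - 74928 - 892*(2016 + (-901)**2 + 174832))/(3077*(2016 + (-901)**2 + 174832))) = 1/(-5503309 + (-756 - 74928 - 892*(2016 + 811801 + 174832))/(3077*(2016 + 811801 + 174832))) = 1/(-5503309 + (1/3077)*(-756 - 74928 - 892*988649)/988649) = 1/(-5503309 + (1/3077)*(1/988649)*(-756 - 74928 - 881874908)) = 1/(-5503309 + (1/3077)*(1/988649)*(-881950592)) = 1/(-5503309 - 881950592/3042072973) = 1/(-16741468452918249/3042072973) = -3042072973/16741468452918249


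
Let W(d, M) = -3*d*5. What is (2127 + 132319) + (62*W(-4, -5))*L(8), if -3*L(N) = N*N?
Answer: 55086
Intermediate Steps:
L(N) = -N²/3 (L(N) = -N*N/3 = -N²/3)
W(d, M) = -15*d
(2127 + 132319) + (62*W(-4, -5))*L(8) = (2127 + 132319) + (62*(-15*(-4)))*(-⅓*8²) = 134446 + (62*60)*(-⅓*64) = 134446 + 3720*(-64/3) = 134446 - 79360 = 55086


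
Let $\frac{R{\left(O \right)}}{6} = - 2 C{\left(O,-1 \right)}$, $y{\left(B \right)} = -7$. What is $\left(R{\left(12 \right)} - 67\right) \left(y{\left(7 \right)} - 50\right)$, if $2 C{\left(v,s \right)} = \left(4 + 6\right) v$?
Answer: $44859$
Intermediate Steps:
$C{\left(v,s \right)} = 5 v$ ($C{\left(v,s \right)} = \frac{\left(4 + 6\right) v}{2} = \frac{10 v}{2} = 5 v$)
$R{\left(O \right)} = - 60 O$ ($R{\left(O \right)} = 6 \left(- 2 \cdot 5 O\right) = 6 \left(- 10 O\right) = - 60 O$)
$\left(R{\left(12 \right)} - 67\right) \left(y{\left(7 \right)} - 50\right) = \left(\left(-60\right) 12 - 67\right) \left(-7 - 50\right) = \left(-720 - 67\right) \left(-7 - 50\right) = \left(-787\right) \left(-57\right) = 44859$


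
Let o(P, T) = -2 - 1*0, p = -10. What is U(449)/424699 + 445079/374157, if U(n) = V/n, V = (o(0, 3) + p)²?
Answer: 84872102071837/71347942580607 ≈ 1.1896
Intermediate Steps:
o(P, T) = -2 (o(P, T) = -2 + 0 = -2)
V = 144 (V = (-2 - 10)² = (-12)² = 144)
U(n) = 144/n
U(449)/424699 + 445079/374157 = (144/449)/424699 + 445079/374157 = (144*(1/449))*(1/424699) + 445079*(1/374157) = (144/449)*(1/424699) + 445079/374157 = 144/190689851 + 445079/374157 = 84872102071837/71347942580607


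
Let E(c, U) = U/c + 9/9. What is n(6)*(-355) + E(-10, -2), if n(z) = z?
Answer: -10644/5 ≈ -2128.8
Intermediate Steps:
E(c, U) = 1 + U/c (E(c, U) = U/c + 9*(⅑) = U/c + 1 = 1 + U/c)
n(6)*(-355) + E(-10, -2) = 6*(-355) + (-2 - 10)/(-10) = -2130 - ⅒*(-12) = -2130 + 6/5 = -10644/5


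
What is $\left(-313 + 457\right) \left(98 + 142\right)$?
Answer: $34560$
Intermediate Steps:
$\left(-313 + 457\right) \left(98 + 142\right) = 144 \cdot 240 = 34560$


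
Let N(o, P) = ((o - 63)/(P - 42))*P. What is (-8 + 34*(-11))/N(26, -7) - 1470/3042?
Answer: 1346653/18759 ≈ 71.787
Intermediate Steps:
N(o, P) = P*(-63 + o)/(-42 + P) (N(o, P) = ((-63 + o)/(-42 + P))*P = P*(-63 + o)/(-42 + P))
(-8 + 34*(-11))/N(26, -7) - 1470/3042 = (-8 + 34*(-11))/((-7*(-63 + 26)/(-42 - 7))) - 1470/3042 = (-8 - 374)/((-7*(-37)/(-49))) - 1470*1/3042 = -382/((-7*(-1/49)*(-37))) - 245/507 = -382/(-37/7) - 245/507 = -382*(-7/37) - 245/507 = 2674/37 - 245/507 = 1346653/18759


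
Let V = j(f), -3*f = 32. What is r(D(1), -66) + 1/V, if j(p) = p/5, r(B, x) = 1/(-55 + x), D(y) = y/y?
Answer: -1847/3872 ≈ -0.47701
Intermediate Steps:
D(y) = 1
f = -32/3 (f = -⅓*32 = -32/3 ≈ -10.667)
j(p) = p/5 (j(p) = p*(⅕) = p/5)
V = -32/15 (V = (⅕)*(-32/3) = -32/15 ≈ -2.1333)
r(D(1), -66) + 1/V = 1/(-55 - 66) + 1/(-32/15) = 1/(-121) - 15/32 = -1/121 - 15/32 = -1847/3872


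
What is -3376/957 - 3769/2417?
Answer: -11766725/2313069 ≈ -5.0871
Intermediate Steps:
-3376/957 - 3769/2417 = -11766725/2313069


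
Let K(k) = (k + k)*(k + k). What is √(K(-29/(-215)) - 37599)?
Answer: I*√1738010411/215 ≈ 193.9*I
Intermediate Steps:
K(k) = 4*k² (K(k) = (2*k)*(2*k) = 4*k²)
√(K(-29/(-215)) - 37599) = √(4*(-29/(-215))² - 37599) = √(4*(-29*(-1/215))² - 37599) = √(4*(29/215)² - 37599) = √(4*(841/46225) - 37599) = √(3364/46225 - 37599) = √(-1738010411/46225) = I*√1738010411/215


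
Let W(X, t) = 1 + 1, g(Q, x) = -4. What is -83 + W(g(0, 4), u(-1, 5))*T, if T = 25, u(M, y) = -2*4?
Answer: -33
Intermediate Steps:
u(M, y) = -8
W(X, t) = 2
-83 + W(g(0, 4), u(-1, 5))*T = -83 + 2*25 = -83 + 50 = -33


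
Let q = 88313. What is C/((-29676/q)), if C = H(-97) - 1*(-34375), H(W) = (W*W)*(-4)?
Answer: 95996231/9892 ≈ 9704.4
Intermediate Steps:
H(W) = -4*W**2 (H(W) = W**2*(-4) = -4*W**2)
C = -3261 (C = -4*(-97)**2 - 1*(-34375) = -4*9409 + 34375 = -37636 + 34375 = -3261)
C/((-29676/q)) = -3261/((-29676/88313)) = -3261/((-29676*1/88313)) = -3261/(-29676/88313) = -3261*(-88313/29676) = 95996231/9892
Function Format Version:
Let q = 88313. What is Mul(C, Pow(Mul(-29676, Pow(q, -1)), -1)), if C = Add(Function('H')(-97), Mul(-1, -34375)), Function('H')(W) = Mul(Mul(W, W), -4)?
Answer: Rational(95996231, 9892) ≈ 9704.4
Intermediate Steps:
Function('H')(W) = Mul(-4, Pow(W, 2)) (Function('H')(W) = Mul(Pow(W, 2), -4) = Mul(-4, Pow(W, 2)))
C = -3261 (C = Add(Mul(-4, Pow(-97, 2)), Mul(-1, -34375)) = Add(Mul(-4, 9409), 34375) = Add(-37636, 34375) = -3261)
Mul(C, Pow(Mul(-29676, Pow(q, -1)), -1)) = Mul(-3261, Pow(Mul(-29676, Pow(88313, -1)), -1)) = Mul(-3261, Pow(Mul(-29676, Rational(1, 88313)), -1)) = Mul(-3261, Pow(Rational(-29676, 88313), -1)) = Mul(-3261, Rational(-88313, 29676)) = Rational(95996231, 9892)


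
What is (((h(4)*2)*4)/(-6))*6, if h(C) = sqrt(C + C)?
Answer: -16*sqrt(2) ≈ -22.627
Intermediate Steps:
h(C) = sqrt(2)*sqrt(C) (h(C) = sqrt(2*C) = sqrt(2)*sqrt(C))
(((h(4)*2)*4)/(-6))*6 = ((((sqrt(2)*sqrt(4))*2)*4)/(-6))*6 = -(sqrt(2)*2)*2*4/6*6 = -(2*sqrt(2))*2*4/6*6 = -4*sqrt(2)*4/6*6 = -8*sqrt(2)/3*6 = -16*sqrt(2)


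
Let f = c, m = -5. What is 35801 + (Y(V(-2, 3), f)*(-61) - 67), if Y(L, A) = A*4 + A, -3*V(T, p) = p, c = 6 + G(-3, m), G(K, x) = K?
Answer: 34819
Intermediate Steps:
c = 3 (c = 6 - 3 = 3)
V(T, p) = -p/3
f = 3
Y(L, A) = 5*A (Y(L, A) = 4*A + A = 5*A)
35801 + (Y(V(-2, 3), f)*(-61) - 67) = 35801 + ((5*3)*(-61) - 67) = 35801 + (15*(-61) - 67) = 35801 + (-915 - 67) = 35801 - 982 = 34819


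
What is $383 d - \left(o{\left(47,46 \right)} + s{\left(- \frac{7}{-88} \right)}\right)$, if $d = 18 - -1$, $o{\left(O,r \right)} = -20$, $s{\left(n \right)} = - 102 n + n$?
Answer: $\frac{642843}{88} \approx 7305.0$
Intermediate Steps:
$s{\left(n \right)} = - 101 n$
$d = 19$ ($d = 18 + 1 = 19$)
$383 d - \left(o{\left(47,46 \right)} + s{\left(- \frac{7}{-88} \right)}\right) = 383 \cdot 19 - \left(-20 - 101 \left(- \frac{7}{-88}\right)\right) = 7277 - \left(-20 - 101 \left(\left(-7\right) \left(- \frac{1}{88}\right)\right)\right) = 7277 - \left(-20 - \frac{707}{88}\right) = 7277 - - \frac{2467}{88} = 7277 + \frac{2467}{88} = \frac{642843}{88}$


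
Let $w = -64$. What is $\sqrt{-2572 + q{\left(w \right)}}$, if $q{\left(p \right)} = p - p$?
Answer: $2 i \sqrt{643} \approx 50.715 i$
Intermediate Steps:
$q{\left(p \right)} = 0$
$\sqrt{-2572 + q{\left(w \right)}} = \sqrt{-2572 + 0} = \sqrt{-2572} = 2 i \sqrt{643}$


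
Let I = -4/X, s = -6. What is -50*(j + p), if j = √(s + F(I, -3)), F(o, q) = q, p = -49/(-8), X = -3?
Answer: -1225/4 - 150*I ≈ -306.25 - 150.0*I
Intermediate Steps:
p = 49/8 (p = -49*(-⅛) = 49/8 ≈ 6.1250)
I = 4/3 (I = -4/(-3) = -4*(-⅓) = 4/3 ≈ 1.3333)
j = 3*I (j = √(-6 - 3) = √(-9) = 3*I ≈ 3.0*I)
-50*(j + p) = -50*(3*I + 49/8) = -50*(49/8 + 3*I) = -1225/4 - 150*I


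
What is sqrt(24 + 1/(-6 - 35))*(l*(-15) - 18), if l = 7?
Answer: -3*sqrt(40303) ≈ -602.27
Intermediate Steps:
sqrt(24 + 1/(-6 - 35))*(l*(-15) - 18) = sqrt(24 + 1/(-6 - 35))*(7*(-15) - 18) = sqrt(24 + 1/(-41))*(-105 - 18) = sqrt(24 - 1/41)*(-123) = sqrt(983/41)*(-123) = (sqrt(40303)/41)*(-123) = -3*sqrt(40303)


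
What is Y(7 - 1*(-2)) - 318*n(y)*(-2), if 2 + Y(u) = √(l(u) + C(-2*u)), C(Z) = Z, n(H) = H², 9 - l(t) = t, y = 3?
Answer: 5722 + 3*I*√2 ≈ 5722.0 + 4.2426*I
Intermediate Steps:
l(t) = 9 - t
Y(u) = -2 + √(9 - 3*u) (Y(u) = -2 + √((9 - u) - 2*u) = -2 + √(9 - 3*u))
Y(7 - 1*(-2)) - 318*n(y)*(-2) = (-2 + √(9 - 3*(7 - 1*(-2)))) - 318*3²*(-2) = (-2 + √(9 - 3*(7 + 2))) - 2862*(-2) = (-2 + √(9 - 3*9)) - 318*(-18) = (-2 + √(9 - 27)) + 5724 = (-2 + √(-18)) + 5724 = (-2 + 3*I*√2) + 5724 = 5722 + 3*I*√2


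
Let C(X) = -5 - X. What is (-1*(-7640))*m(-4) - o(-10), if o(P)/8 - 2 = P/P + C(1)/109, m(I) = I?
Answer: -3333608/109 ≈ -30584.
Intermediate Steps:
o(P) = 2568/109 (o(P) = 16 + 8*(P/P + (-5 - 1*1)/109) = 16 + 8*(1 + (-5 - 1)*(1/109)) = 16 + 8*(1 - 6*1/109) = 16 + 8*(1 - 6/109) = 16 + 8*(103/109) = 16 + 824/109 = 2568/109)
(-1*(-7640))*m(-4) - o(-10) = -1*(-7640)*(-4) - 1*2568/109 = 7640*(-4) - 2568/109 = -30560 - 2568/109 = -3333608/109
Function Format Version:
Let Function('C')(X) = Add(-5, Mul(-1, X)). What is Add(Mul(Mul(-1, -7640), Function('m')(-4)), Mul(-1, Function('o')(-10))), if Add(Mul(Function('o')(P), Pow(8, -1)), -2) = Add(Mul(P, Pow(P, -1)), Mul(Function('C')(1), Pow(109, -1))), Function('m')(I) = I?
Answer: Rational(-3333608, 109) ≈ -30584.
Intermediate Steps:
Function('o')(P) = Rational(2568, 109) (Function('o')(P) = Add(16, Mul(8, Add(Mul(P, Pow(P, -1)), Mul(Add(-5, Mul(-1, 1)), Pow(109, -1))))) = Add(16, Mul(8, Add(1, Mul(Add(-5, -1), Rational(1, 109))))) = Add(16, Mul(8, Add(1, Mul(-6, Rational(1, 109))))) = Add(16, Mul(8, Add(1, Rational(-6, 109)))) = Add(16, Mul(8, Rational(103, 109))) = Add(16, Rational(824, 109)) = Rational(2568, 109))
Add(Mul(Mul(-1, -7640), Function('m')(-4)), Mul(-1, Function('o')(-10))) = Add(Mul(Mul(-1, -7640), -4), Mul(-1, Rational(2568, 109))) = Add(Mul(7640, -4), Rational(-2568, 109)) = Add(-30560, Rational(-2568, 109)) = Rational(-3333608, 109)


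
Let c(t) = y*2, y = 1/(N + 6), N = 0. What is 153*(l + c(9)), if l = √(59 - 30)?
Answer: 51 + 153*√29 ≈ 874.93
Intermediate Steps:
l = √29 ≈ 5.3852
y = ⅙ (y = 1/(0 + 6) = 1/6 = ⅙ ≈ 0.16667)
c(t) = ⅓ (c(t) = (⅙)*2 = ⅓)
153*(l + c(9)) = 153*(√29 + ⅓) = 153*(⅓ + √29) = 51 + 153*√29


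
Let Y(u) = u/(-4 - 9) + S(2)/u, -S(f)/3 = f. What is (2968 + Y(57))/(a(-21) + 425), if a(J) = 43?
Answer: 731987/115596 ≈ 6.3323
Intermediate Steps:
S(f) = -3*f
Y(u) = -6/u - u/13 (Y(u) = u/(-4 - 9) + (-3*2)/u = u/(-13) - 6/u = u*(-1/13) - 6/u = -u/13 - 6/u = -6/u - u/13)
(2968 + Y(57))/(a(-21) + 425) = (2968 + (-6/57 - 1/13*57))/(43 + 425) = (2968 + (-6*1/57 - 57/13))/468 = (2968 + (-2/19 - 57/13))*(1/468) = (2968 - 1109/247)*(1/468) = (731987/247)*(1/468) = 731987/115596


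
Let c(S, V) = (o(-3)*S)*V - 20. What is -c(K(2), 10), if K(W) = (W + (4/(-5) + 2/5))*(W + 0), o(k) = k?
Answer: 116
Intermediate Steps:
K(W) = W*(-⅖ + W) (K(W) = (W + (4*(-⅕) + 2*(⅕)))*W = (W + (-⅘ + ⅖))*W = (W - ⅖)*W = (-⅖ + W)*W = W*(-⅖ + W))
c(S, V) = -20 - 3*S*V (c(S, V) = (-3*S)*V - 20 = -3*S*V - 20 = -20 - 3*S*V)
-c(K(2), 10) = -(-20 - 3*(⅕)*2*(-2 + 5*2)*10) = -(-20 - 3*(⅕)*2*(-2 + 10)*10) = -(-20 - 3*(⅕)*2*8*10) = -(-20 - 3*16/5*10) = -(-20 - 96) = -1*(-116) = 116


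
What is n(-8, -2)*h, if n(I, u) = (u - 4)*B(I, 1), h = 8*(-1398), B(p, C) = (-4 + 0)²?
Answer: 1073664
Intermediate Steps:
B(p, C) = 16 (B(p, C) = (-4)² = 16)
h = -11184
n(I, u) = -64 + 16*u (n(I, u) = (u - 4)*16 = (-4 + u)*16 = -64 + 16*u)
n(-8, -2)*h = (-64 + 16*(-2))*(-11184) = (-64 - 32)*(-11184) = -96*(-11184) = 1073664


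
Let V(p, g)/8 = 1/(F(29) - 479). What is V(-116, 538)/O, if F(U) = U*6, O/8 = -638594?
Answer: 1/194771170 ≈ 5.1342e-9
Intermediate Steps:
O = -5108752 (O = 8*(-638594) = -5108752)
F(U) = 6*U
V(p, g) = -8/305 (V(p, g) = 8/(6*29 - 479) = 8/(174 - 479) = 8/(-305) = 8*(-1/305) = -8/305)
V(-116, 538)/O = -8/305/(-5108752) = -8/305*(-1/5108752) = 1/194771170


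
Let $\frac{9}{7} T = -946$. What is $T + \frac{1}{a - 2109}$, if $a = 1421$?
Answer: $- \frac{4555945}{6192} \approx -735.78$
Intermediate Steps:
$T = - \frac{6622}{9}$ ($T = \frac{7}{9} \left(-946\right) = - \frac{6622}{9} \approx -735.78$)
$T + \frac{1}{a - 2109} = - \frac{6622}{9} + \frac{1}{1421 - 2109} = - \frac{6622}{9} + \frac{1}{-688} = - \frac{6622}{9} - \frac{1}{688} = - \frac{4555945}{6192}$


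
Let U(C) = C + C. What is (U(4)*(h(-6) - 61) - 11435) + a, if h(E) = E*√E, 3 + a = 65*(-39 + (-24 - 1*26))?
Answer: -17711 - 48*I*√6 ≈ -17711.0 - 117.58*I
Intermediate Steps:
a = -5788 (a = -3 + 65*(-39 + (-24 - 1*26)) = -3 + 65*(-39 + (-24 - 26)) = -3 + 65*(-39 - 50) = -3 + 65*(-89) = -3 - 5785 = -5788)
U(C) = 2*C
h(E) = E^(3/2)
(U(4)*(h(-6) - 61) - 11435) + a = ((2*4)*((-6)^(3/2) - 61) - 11435) - 5788 = (8*(-6*I*√6 - 61) - 11435) - 5788 = (8*(-61 - 6*I*√6) - 11435) - 5788 = ((-488 - 48*I*√6) - 11435) - 5788 = (-11923 - 48*I*√6) - 5788 = -17711 - 48*I*√6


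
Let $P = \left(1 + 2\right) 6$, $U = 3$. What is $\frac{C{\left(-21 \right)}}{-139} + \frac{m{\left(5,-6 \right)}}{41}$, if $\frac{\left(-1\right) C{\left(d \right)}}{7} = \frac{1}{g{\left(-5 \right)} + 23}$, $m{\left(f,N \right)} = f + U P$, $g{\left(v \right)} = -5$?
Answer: $\frac{147905}{102582} \approx 1.4418$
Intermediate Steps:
$P = 18$ ($P = 3 \cdot 6 = 18$)
$m{\left(f,N \right)} = 54 + f$ ($m{\left(f,N \right)} = f + 3 \cdot 18 = f + 54 = 54 + f$)
$C{\left(d \right)} = - \frac{7}{18}$ ($C{\left(d \right)} = - \frac{7}{-5 + 23} = - \frac{7}{18}$)
$\frac{C{\left(-21 \right)}}{-139} + \frac{m{\left(5,-6 \right)}}{41} = - \frac{7}{18 \left(-139\right)} + \frac{54 + 5}{41} = \left(- \frac{7}{18}\right) \left(- \frac{1}{139}\right) + 59 \cdot \frac{1}{41} = \frac{7}{2502} + \frac{59}{41} = \frac{147905}{102582}$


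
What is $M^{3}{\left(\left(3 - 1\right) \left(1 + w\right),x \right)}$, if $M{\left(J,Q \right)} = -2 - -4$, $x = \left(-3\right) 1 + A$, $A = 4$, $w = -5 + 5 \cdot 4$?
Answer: $8$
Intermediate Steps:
$w = 15$ ($w = -5 + 20 = 15$)
$x = 1$ ($x = \left(-3\right) 1 + 4 = -3 + 4 = 1$)
$M{\left(J,Q \right)} = 2$ ($M{\left(J,Q \right)} = -2 + 4 = 2$)
$M^{3}{\left(\left(3 - 1\right) \left(1 + w\right),x \right)} = 2^{3} = 8$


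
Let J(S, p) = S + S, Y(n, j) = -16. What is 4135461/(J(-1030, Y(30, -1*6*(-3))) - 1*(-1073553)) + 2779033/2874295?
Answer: 14864249281264/3079786972435 ≈ 4.8264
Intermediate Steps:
J(S, p) = 2*S
4135461/(J(-1030, Y(30, -1*6*(-3))) - 1*(-1073553)) + 2779033/2874295 = 4135461/(2*(-1030) - 1*(-1073553)) + 2779033/2874295 = 4135461/(-2060 + 1073553) + 2779033*(1/2874295) = 4135461/1071493 + 2779033/2874295 = 14864249281264/3079786972435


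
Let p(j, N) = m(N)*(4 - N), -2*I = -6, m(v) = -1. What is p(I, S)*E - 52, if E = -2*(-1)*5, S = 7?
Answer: -22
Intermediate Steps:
I = 3 (I = -1/2*(-6) = 3)
E = 10 (E = 2*5 = 10)
p(j, N) = -4 + N (p(j, N) = -(4 - N) = -4 + N)
p(I, S)*E - 52 = (-4 + 7)*10 - 52 = 3*10 - 52 = 30 - 52 = -22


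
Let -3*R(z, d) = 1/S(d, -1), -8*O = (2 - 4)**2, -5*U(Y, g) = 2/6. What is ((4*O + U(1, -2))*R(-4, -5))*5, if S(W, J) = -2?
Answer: -31/18 ≈ -1.7222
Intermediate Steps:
U(Y, g) = -1/15 (U(Y, g) = -2/(5*6) = -1/5*1/3 = -1/15)
O = -1/2 (O = -(2 - 4)**2/8 = -1/8*(-2)**2 = -1/8*4 = -1/2 ≈ -0.50000)
R(z, d) = 1/6 (R(z, d) = -1/3/(-2) = -1/3*(-1/2) = 1/6)
((4*O + U(1, -2))*R(-4, -5))*5 = ((4*(-1/2) - 1/15)*(1/6))*5 = ((-2 - 1/15)*(1/6))*5 = -31/15*1/6*5 = -31/90*5 = -31/18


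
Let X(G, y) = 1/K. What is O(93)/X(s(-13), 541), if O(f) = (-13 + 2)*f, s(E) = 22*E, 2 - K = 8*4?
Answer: 30690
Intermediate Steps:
K = -30 (K = 2 - 8*4 = 2 - 1*32 = 2 - 32 = -30)
O(f) = -11*f
X(G, y) = -1/30 (X(G, y) = 1/(-30) = -1/30)
O(93)/X(s(-13), 541) = (-11*93)/(-1/30) = -1023*(-30) = 30690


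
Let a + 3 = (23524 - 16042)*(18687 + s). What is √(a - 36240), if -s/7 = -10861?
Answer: √708613905 ≈ 26620.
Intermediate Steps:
s = 76027 (s = -7*(-10861) = 76027)
a = 708650145 (a = -3 + (23524 - 16042)*(18687 + 76027) = -3 + 7482*94714 = -3 + 708650148 = 708650145)
√(a - 36240) = √(708650145 - 36240) = √708613905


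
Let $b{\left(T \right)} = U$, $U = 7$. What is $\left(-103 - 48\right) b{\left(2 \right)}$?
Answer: $-1057$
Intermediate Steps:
$b{\left(T \right)} = 7$
$\left(-103 - 48\right) b{\left(2 \right)} = \left(-103 - 48\right) 7 = \left(-151\right) 7 = -1057$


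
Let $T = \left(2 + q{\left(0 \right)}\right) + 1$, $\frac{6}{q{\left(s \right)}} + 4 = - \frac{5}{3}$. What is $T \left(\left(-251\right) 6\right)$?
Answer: $- \frac{49698}{17} \approx -2923.4$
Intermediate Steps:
$q{\left(s \right)} = - \frac{18}{17}$ ($q{\left(s \right)} = \frac{6}{-4 - \frac{5}{3}} = \frac{6}{- \frac{17}{3}} = 6 \left(- \frac{3}{17}\right) = - \frac{18}{17}$)
$T = \frac{33}{17}$ ($T = \left(2 - \frac{18}{17}\right) + 1 = \frac{16}{17} + 1 = \frac{33}{17} \approx 1.9412$)
$T \left(\left(-251\right) 6\right) = \frac{33 \left(\left(-251\right) 6\right)}{17} = \frac{33}{17} \left(-1506\right) = - \frac{49698}{17}$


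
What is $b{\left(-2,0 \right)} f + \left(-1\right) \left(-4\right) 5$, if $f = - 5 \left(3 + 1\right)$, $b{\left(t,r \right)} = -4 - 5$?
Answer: $200$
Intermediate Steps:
$b{\left(t,r \right)} = -9$ ($b{\left(t,r \right)} = -4 - 5 = -9$)
$f = -20$ ($f = \left(-5\right) 4 = -20$)
$b{\left(-2,0 \right)} f + \left(-1\right) \left(-4\right) 5 = \left(-9\right) \left(-20\right) + \left(-1\right) \left(-4\right) 5 = 180 + 4 \cdot 5 = 180 + 20 = 200$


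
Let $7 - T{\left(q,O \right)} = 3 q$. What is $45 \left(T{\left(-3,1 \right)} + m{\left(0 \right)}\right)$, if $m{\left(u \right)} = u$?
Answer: $720$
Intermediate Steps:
$T{\left(q,O \right)} = 7 - 3 q$
$45 \left(T{\left(-3,1 \right)} + m{\left(0 \right)}\right) = 45 \left(\left(7 - -9\right) + 0\right) = 45 \left(\left(7 + 9\right) + 0\right) = 45 \left(16 + 0\right) = 45 \cdot 16 = 720$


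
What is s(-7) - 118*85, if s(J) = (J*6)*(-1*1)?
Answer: -9988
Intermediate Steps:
s(J) = -6*J (s(J) = (6*J)*(-1) = -6*J)
s(-7) - 118*85 = -6*(-7) - 118*85 = 42 - 10030 = -9988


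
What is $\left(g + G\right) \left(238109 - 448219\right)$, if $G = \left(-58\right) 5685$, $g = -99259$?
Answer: $90134878790$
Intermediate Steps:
$G = -329730$
$\left(g + G\right) \left(238109 - 448219\right) = \left(-99259 - 329730\right) \left(238109 - 448219\right) = \left(-428989\right) \left(-210110\right) = 90134878790$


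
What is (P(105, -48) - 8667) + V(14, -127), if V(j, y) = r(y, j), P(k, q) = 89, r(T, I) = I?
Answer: -8564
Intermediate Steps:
V(j, y) = j
(P(105, -48) - 8667) + V(14, -127) = (89 - 8667) + 14 = -8578 + 14 = -8564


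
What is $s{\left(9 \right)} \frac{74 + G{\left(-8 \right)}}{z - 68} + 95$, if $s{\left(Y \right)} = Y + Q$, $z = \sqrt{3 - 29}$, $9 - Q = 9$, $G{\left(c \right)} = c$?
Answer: $\frac{66893}{775} - \frac{99 i \sqrt{26}}{775} \approx 86.314 - 0.65136 i$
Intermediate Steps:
$Q = 0$ ($Q = 9 - 9 = 0$)
$z = i \sqrt{26}$ ($z = \sqrt{3 - 29} = \sqrt{-26} = i \sqrt{26} \approx 5.099 i$)
$s{\left(Y \right)} = Y$ ($s{\left(Y \right)} = Y + 0 = Y$)
$s{\left(9 \right)} \frac{74 + G{\left(-8 \right)}}{z - 68} + 95 = 9 \frac{74 - 8}{i \sqrt{26} - 68} + 95 = 9 \frac{66}{-68 + i \sqrt{26}} + 95 = \frac{594}{-68 + i \sqrt{26}} + 95 = 95 + \frac{594}{-68 + i \sqrt{26}}$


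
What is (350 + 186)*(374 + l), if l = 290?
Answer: 355904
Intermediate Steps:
(350 + 186)*(374 + l) = (350 + 186)*(374 + 290) = 536*664 = 355904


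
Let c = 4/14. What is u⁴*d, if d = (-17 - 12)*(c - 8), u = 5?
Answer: 978750/7 ≈ 1.3982e+5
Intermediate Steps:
c = 2/7 (c = 4*(1/14) = 2/7 ≈ 0.28571)
d = 1566/7 (d = (-17 - 12)*(2/7 - 8) = -29*(-54/7) = 1566/7 ≈ 223.71)
u⁴*d = 5⁴*(1566/7) = 625*(1566/7) = 978750/7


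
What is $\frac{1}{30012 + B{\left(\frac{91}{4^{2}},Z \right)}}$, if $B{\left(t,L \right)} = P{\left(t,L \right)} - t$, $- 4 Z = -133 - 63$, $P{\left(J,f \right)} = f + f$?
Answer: $\frac{16}{481669} \approx 3.3218 \cdot 10^{-5}$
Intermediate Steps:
$P{\left(J,f \right)} = 2 f$
$Z = 49$ ($Z = - \frac{-133 - 63}{4} = \left(- \frac{1}{4}\right) \left(-196\right) = 49$)
$B{\left(t,L \right)} = - t + 2 L$ ($B{\left(t,L \right)} = 2 L - t = - t + 2 L$)
$\frac{1}{30012 + B{\left(\frac{91}{4^{2}},Z \right)}} = \frac{1}{30012 + \left(- \frac{91}{4^{2}} + 2 \cdot 49\right)} = \frac{1}{30012 + \left(- \frac{91}{16} + 98\right)} = \frac{1}{30012 + \frac{1477}{16}} = \frac{1}{\frac{481669}{16}} = \frac{16}{481669}$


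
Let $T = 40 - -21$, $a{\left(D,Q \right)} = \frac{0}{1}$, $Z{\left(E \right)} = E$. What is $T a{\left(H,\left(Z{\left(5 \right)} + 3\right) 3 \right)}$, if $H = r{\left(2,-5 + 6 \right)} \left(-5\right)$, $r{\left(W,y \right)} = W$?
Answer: $0$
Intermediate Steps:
$H = -10$ ($H = 2 \left(-5\right) = -10$)
$a{\left(D,Q \right)} = 0$ ($a{\left(D,Q \right)} = 0 \cdot 1 = 0$)
$T = 61$ ($T = 40 + 21 = 61$)
$T a{\left(H,\left(Z{\left(5 \right)} + 3\right) 3 \right)} = 61 \cdot 0 = 0$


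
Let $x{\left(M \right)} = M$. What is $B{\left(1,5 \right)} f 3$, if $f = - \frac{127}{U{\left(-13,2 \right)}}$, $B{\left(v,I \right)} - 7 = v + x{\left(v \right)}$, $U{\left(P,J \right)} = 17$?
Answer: $- \frac{3429}{17} \approx -201.71$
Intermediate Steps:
$B{\left(v,I \right)} = 7 + 2 v$ ($B{\left(v,I \right)} = 7 + \left(v + v\right) = 7 + 2 v$)
$f = - \frac{127}{17} \approx -7.4706$
$B{\left(1,5 \right)} f 3 = \left(7 + 2 \cdot 1\right) \left(- \frac{127}{17}\right) 3 = \left(7 + 2\right) \left(- \frac{127}{17}\right) 3 = 9 \left(- \frac{127}{17}\right) 3 = \left(- \frac{1143}{17}\right) 3 = - \frac{3429}{17}$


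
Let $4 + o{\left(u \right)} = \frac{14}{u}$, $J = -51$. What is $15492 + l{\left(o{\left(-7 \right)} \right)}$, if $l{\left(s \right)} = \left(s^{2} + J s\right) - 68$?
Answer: $15766$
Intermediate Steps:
$o{\left(u \right)} = -4 + \frac{14}{u}$
$l{\left(s \right)} = -68 + s^{2} - 51 s$ ($l{\left(s \right)} = \left(s^{2} - 51 s\right) - 68 = -68 + s^{2} - 51 s$)
$15492 + l{\left(o{\left(-7 \right)} \right)} = 15492 - \left(68 - \left(-4 + \frac{14}{-7}\right)^{2} + 51 \left(-4 + \frac{14}{-7}\right)\right) = 15492 - \left(68 - \left(-4 + 14 \left(- \frac{1}{7}\right)\right)^{2} + 51 \left(-4 + 14 \left(- \frac{1}{7}\right)\right)\right) = 15492 - \left(68 - \left(-4 - 2\right)^{2} + 51 \left(-4 - 2\right)\right) = 15492 - \left(-238 - 36\right) = 15492 + \left(-68 + 36 + 306\right) = 15492 + 274 = 15766$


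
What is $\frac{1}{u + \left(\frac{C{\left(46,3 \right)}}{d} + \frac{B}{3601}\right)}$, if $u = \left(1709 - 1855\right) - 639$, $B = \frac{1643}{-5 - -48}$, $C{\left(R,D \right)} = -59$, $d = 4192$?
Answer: $- \frac{649101856}{509547205241} \approx -0.0012739$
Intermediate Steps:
$B = \frac{1643}{43}$ ($B = \frac{1643}{-5 + 48} = \frac{1643}{43} \approx 38.209$)
$u = -785$ ($u = \left(1709 - 1855\right) - 639 = -146 - 639 = -785$)
$\frac{1}{u + \left(\frac{C{\left(46,3 \right)}}{d} + \frac{B}{3601}\right)} = \frac{1}{-785 + \left(- \frac{59}{4192} + \frac{1643}{43 \cdot 3601}\right)} = \frac{1}{-785 + \left(\left(-59\right) \frac{1}{4192} + \frac{1643}{43} \cdot \frac{1}{3601}\right)} = \frac{1}{-785 + \left(- \frac{59}{4192} + \frac{1643}{154843}\right)} = \frac{1}{-785 - \frac{2248281}{649101856}} = \frac{1}{- \frac{509547205241}{649101856}} = - \frac{649101856}{509547205241}$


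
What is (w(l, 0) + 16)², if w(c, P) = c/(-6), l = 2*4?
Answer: 1936/9 ≈ 215.11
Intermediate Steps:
l = 8
w(c, P) = -c/6 (w(c, P) = c*(-⅙) = -c/6)
(w(l, 0) + 16)² = (-⅙*8 + 16)² = (-4/3 + 16)² = (44/3)² = 1936/9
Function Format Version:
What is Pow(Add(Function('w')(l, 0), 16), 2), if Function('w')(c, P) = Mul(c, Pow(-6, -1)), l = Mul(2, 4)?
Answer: Rational(1936, 9) ≈ 215.11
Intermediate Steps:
l = 8
Function('w')(c, P) = Mul(Rational(-1, 6), c) (Function('w')(c, P) = Mul(c, Rational(-1, 6)) = Mul(Rational(-1, 6), c))
Pow(Add(Function('w')(l, 0), 16), 2) = Pow(Add(Mul(Rational(-1, 6), 8), 16), 2) = Pow(Add(Rational(-4, 3), 16), 2) = Pow(Rational(44, 3), 2) = Rational(1936, 9)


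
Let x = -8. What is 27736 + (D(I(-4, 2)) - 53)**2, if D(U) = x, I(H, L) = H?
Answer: 31457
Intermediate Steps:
D(U) = -8
27736 + (D(I(-4, 2)) - 53)**2 = 27736 + (-8 - 53)**2 = 27736 + (-61)**2 = 27736 + 3721 = 31457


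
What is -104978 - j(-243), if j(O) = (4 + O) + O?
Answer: -104496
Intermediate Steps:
j(O) = 4 + 2*O
-104978 - j(-243) = -104978 - (4 + 2*(-243)) = -104978 - (4 - 486) = -104978 - 1*(-482) = -104978 + 482 = -104496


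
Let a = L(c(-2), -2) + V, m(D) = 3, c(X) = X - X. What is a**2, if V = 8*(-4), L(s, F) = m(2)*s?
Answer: 1024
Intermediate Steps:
c(X) = 0
L(s, F) = 3*s
V = -32
a = -32 (a = 3*0 - 32 = 0 - 32 = -32)
a**2 = (-32)**2 = 1024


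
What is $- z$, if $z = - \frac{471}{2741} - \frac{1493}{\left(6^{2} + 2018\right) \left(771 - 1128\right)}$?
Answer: $\frac{341281625}{2009914998} \approx 0.1698$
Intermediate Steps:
$z = - \frac{341281625}{2009914998}$ ($z = \left(-471\right) \frac{1}{2741} - \frac{1493}{\left(36 + 2018\right) \left(-357\right)} = - \frac{471}{2741} - \frac{1493}{2054 \left(-357\right)} = - \frac{471}{2741} - \frac{1493}{-733278} = - \frac{471}{2741} - - \frac{1493}{733278} = - \frac{471}{2741} + \frac{1493}{733278} = - \frac{341281625}{2009914998} \approx -0.1698$)
$- z = \left(-1\right) \left(- \frac{341281625}{2009914998}\right) = \frac{341281625}{2009914998}$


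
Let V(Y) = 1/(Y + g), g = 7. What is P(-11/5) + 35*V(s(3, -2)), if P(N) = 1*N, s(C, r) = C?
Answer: 13/10 ≈ 1.3000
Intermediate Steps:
V(Y) = 1/(7 + Y) (V(Y) = 1/(Y + 7) = 1/(7 + Y))
P(N) = N
P(-11/5) + 35*V(s(3, -2)) = -11/5 + 35/(7 + 3) = -11*1/5 + 35/10 = -11/5 + 35*(1/10) = -11/5 + 7/2 = 13/10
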